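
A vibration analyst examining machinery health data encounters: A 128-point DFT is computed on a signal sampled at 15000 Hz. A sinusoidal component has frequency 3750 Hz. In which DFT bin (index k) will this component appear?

DFT frequency resolution = f_s/N = 15000/128 = 1875/16 Hz
Bin index k = f_signal / resolution = 3750 / 1875/16 = 32
The signal frequency 3750 Hz falls in DFT bin k = 32.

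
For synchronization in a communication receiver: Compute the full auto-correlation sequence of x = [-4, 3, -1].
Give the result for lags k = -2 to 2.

r_xx[k] = sum_m x[m]*x[m+k], indexed from 0, for k = -2 to 2:
  r_xx[-2] = x[2]*x[0] = 4
  r_xx[-1] = x[1]*x[0] + x[2]*x[1] = -15
  r_xx[0] = x[0]*x[0] + x[1]*x[1] + x[2]*x[2] = 26
  r_xx[1] = x[0]*x[1] + x[1]*x[2] = -15
  r_xx[2] = x[0]*x[2] = 4
r_xx = [4, -15, 26, -15, 4]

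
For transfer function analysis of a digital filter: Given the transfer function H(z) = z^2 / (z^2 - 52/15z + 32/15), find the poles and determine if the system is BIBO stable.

Poles are roots of the denominator: z^2 - 52/15z + 32/15 = 0.
Quadratic formula: z = [-(-52/15) +/- sqrt((-52/15)^2 - 4*(32/15))] / 2
Discriminant = 2704/225 - 128/15 = 784/225; sqrt = 28/15.
z = (52/15 +/- 28/15) / 2 => z = 8/3 or z = 4/5.
|p1| = 8/3, |p2| = 4/5.
For BIBO stability, all poles must lie inside the unit circle (|p| < 1).
System is UNSTABLE since at least one |p| >= 1.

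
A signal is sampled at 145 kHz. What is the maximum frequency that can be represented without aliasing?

The maximum frequency that can be represented without aliasing
is the Nyquist frequency: f_max = f_s / 2 = 145 kHz / 2 = 145/2 kHz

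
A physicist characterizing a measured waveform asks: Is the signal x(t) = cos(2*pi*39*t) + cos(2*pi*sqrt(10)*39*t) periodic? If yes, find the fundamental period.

f1 = 39 Hz, f2 = 39*sqrt(10) Hz
Ratio f2/f1 = sqrt(10), which is irrational.
Since the frequency ratio is irrational, no common period exists.
The signal is not periodic.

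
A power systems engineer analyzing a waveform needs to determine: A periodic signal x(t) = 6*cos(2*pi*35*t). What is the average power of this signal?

Average power of A*cos(wt) is A^2/2.
P = 6^2 / 2 = 36/2 = 18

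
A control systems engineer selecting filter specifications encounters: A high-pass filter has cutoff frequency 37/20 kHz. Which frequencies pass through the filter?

A high-pass filter passes all frequencies above the cutoff frequency 37/20 kHz and attenuates lower frequencies.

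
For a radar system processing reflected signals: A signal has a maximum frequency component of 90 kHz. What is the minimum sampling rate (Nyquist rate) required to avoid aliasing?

By the Nyquist-Shannon sampling theorem,
the minimum sampling rate (Nyquist rate) must be at least 2 * f_max.
Nyquist rate = 2 * 90 kHz = 180 kHz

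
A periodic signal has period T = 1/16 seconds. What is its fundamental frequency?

The fundamental frequency is the reciprocal of the period.
f = 1/T = 1/(1/16) = 16 Hz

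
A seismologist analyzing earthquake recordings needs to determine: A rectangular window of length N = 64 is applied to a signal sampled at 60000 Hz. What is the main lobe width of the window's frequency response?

For a rectangular window of length N,
the main lobe width in frequency is 2*f_s/N.
= 2*60000/64 = 1875 Hz
This determines the minimum frequency separation for resolving two sinusoids.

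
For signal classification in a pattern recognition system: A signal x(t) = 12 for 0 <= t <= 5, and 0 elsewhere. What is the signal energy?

Energy = integral of |x(t)|^2 dt over the signal duration
= 12^2 * 5 = 144 * 5 = 720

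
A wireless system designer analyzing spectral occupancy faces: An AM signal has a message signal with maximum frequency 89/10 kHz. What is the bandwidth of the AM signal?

In AM (double-sideband), the bandwidth is twice the message frequency.
BW = 2 * f_m = 2 * 89/10 kHz = 89/5 kHz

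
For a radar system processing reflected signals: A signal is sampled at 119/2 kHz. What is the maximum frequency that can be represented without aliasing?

The maximum frequency that can be represented without aliasing
is the Nyquist frequency: f_max = f_s / 2 = 119/2 kHz / 2 = 119/4 kHz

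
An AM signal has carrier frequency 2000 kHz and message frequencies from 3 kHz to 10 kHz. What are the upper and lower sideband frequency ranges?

Upper sideband (USB) = fc + [fm_low, fm_high] = 2000 + [3, 10] = [2003, 2010] kHz
Lower sideband (LSB) = fc - [fm_high, fm_low] = 2000 - [10, 3] = [1990, 1997] kHz
Total occupied spectrum: 1990 kHz to 2010 kHz (plus carrier at 2000 kHz)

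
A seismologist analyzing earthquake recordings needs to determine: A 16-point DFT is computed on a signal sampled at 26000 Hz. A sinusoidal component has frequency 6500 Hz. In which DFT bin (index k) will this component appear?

DFT frequency resolution = f_s/N = 26000/16 = 1625 Hz
Bin index k = f_signal / resolution = 6500 / 1625 = 4
The signal frequency 6500 Hz falls in DFT bin k = 4.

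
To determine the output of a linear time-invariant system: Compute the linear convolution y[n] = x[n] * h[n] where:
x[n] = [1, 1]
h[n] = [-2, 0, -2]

y[n] = sum_k x[k]*h[n-k]. Output length = len(x) + len(h) - 1 = 2 + 3 - 1 = 4.
y[0] = 1*-2 = -2
y[1] = 1*-2 + 1*0 = -2
y[2] = 1*0 + 1*-2 = -2
y[3] = 1*-2 = -2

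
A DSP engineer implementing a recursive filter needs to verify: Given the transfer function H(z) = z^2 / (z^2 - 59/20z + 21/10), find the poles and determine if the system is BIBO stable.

Poles are roots of the denominator: z^2 - 59/20z + 21/10 = 0.
Quadratic formula: z = [-(-59/20) +/- sqrt((-59/20)^2 - 4*(21/10))] / 2
Discriminant = 3481/400 - 42/5 = 121/400; sqrt = 11/20.
z = (59/20 +/- 11/20) / 2 => z = 7/4 or z = 6/5.
|p1| = 6/5, |p2| = 7/4.
For BIBO stability, all poles must lie inside the unit circle (|p| < 1).
System is UNSTABLE since at least one |p| >= 1.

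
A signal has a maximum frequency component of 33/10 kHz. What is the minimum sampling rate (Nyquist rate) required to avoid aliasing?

By the Nyquist-Shannon sampling theorem,
the minimum sampling rate (Nyquist rate) must be at least 2 * f_max.
Nyquist rate = 2 * 33/10 kHz = 33/5 kHz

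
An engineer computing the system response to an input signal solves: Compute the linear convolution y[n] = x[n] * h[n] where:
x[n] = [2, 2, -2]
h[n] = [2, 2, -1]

y[n] = sum_k x[k]*h[n-k]. Output length = len(x) + len(h) - 1 = 3 + 3 - 1 = 5.
y[0] = 2*2 = 4
y[1] = 2*2 + 2*2 = 8
y[2] = -2*2 + 2*2 + 2*-1 = -2
y[3] = -2*2 + 2*-1 = -6
y[4] = -2*-1 = 2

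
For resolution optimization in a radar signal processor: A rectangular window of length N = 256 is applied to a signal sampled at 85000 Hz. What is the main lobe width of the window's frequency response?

For a rectangular window of length N,
the main lobe width in frequency is 2*f_s/N.
= 2*85000/256 = 10625/16 Hz
This determines the minimum frequency separation for resolving two sinusoids.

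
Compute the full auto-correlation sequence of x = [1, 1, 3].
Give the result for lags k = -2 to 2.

r_xx[k] = sum_m x[m]*x[m+k], indexed from 0, for k = -2 to 2:
  r_xx[-2] = x[2]*x[0] = 3
  r_xx[-1] = x[1]*x[0] + x[2]*x[1] = 4
  r_xx[0] = x[0]*x[0] + x[1]*x[1] + x[2]*x[2] = 11
  r_xx[1] = x[0]*x[1] + x[1]*x[2] = 4
  r_xx[2] = x[0]*x[2] = 3
r_xx = [3, 4, 11, 4, 3]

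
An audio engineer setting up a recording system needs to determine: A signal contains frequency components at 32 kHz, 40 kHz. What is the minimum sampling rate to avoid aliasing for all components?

The highest frequency component is f_max = 40 kHz.
Nyquist rate = 2 * f_max = 2 * 40 kHz = 80 kHz.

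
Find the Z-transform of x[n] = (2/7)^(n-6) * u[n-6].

Time-shifting property: if X(z) = Z{x[n]}, then Z{x[n-d]} = z^(-d) * X(z)
X(z) = z/(z - 2/7) for x[n] = (2/7)^n * u[n]
Z{x[n-6]} = z^(-6) * z/(z - 2/7) = z^(-5)/(z - 2/7)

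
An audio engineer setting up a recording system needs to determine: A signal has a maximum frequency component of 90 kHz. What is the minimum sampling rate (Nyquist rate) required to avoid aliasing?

By the Nyquist-Shannon sampling theorem,
the minimum sampling rate (Nyquist rate) must be at least 2 * f_max.
Nyquist rate = 2 * 90 kHz = 180 kHz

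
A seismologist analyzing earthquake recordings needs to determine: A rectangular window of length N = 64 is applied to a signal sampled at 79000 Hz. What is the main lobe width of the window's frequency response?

For a rectangular window of length N,
the main lobe width in frequency is 2*f_s/N.
= 2*79000/64 = 9875/4 Hz
This determines the minimum frequency separation for resolving two sinusoids.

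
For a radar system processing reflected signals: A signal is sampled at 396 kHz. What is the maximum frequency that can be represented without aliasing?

The maximum frequency that can be represented without aliasing
is the Nyquist frequency: f_max = f_s / 2 = 396 kHz / 2 = 198 kHz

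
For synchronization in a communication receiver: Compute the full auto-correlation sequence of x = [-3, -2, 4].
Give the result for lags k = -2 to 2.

r_xx[k] = sum_m x[m]*x[m+k], indexed from 0, for k = -2 to 2:
  r_xx[-2] = x[2]*x[0] = -12
  r_xx[-1] = x[1]*x[0] + x[2]*x[1] = -2
  r_xx[0] = x[0]*x[0] + x[1]*x[1] + x[2]*x[2] = 29
  r_xx[1] = x[0]*x[1] + x[1]*x[2] = -2
  r_xx[2] = x[0]*x[2] = -12
r_xx = [-12, -2, 29, -2, -12]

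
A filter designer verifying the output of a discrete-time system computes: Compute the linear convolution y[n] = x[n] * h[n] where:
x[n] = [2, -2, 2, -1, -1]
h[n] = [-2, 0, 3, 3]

y[n] = sum_k x[k]*h[n-k]. Output length = len(x) + len(h) - 1 = 5 + 4 - 1 = 8.
y[0] = 2*-2 = -4
y[1] = -2*-2 + 2*0 = 4
y[2] = 2*-2 + -2*0 + 2*3 = 2
y[3] = -1*-2 + 2*0 + -2*3 + 2*3 = 2
y[4] = -1*-2 + -1*0 + 2*3 + -2*3 = 2
y[5] = -1*0 + -1*3 + 2*3 = 3
y[6] = -1*3 + -1*3 = -6
y[7] = -1*3 = -3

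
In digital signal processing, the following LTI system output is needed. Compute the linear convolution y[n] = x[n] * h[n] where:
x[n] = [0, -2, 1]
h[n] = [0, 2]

y[n] = sum_k x[k]*h[n-k]. Output length = len(x) + len(h) - 1 = 3 + 2 - 1 = 4.
y[0] = 0*0 = 0
y[1] = -2*0 + 0*2 = 0
y[2] = 1*0 + -2*2 = -4
y[3] = 1*2 = 2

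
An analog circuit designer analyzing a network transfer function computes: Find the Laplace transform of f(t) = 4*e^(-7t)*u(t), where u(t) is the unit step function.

Standard Laplace transform pair:
e^(-at)*u(t) <-> 1/(s+a)
With a = 7: L{4*e^(-7t)*u(t)} = 4/(s+7), ROC: Re(s) > -7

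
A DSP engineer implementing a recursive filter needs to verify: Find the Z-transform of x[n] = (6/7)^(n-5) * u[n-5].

Time-shifting property: if X(z) = Z{x[n]}, then Z{x[n-d]} = z^(-d) * X(z)
X(z) = z/(z - 6/7) for x[n] = (6/7)^n * u[n]
Z{x[n-5]} = z^(-5) * z/(z - 6/7) = z^(-4)/(z - 6/7)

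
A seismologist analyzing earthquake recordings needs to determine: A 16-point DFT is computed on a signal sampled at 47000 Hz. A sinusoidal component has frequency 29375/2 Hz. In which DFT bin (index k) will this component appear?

DFT frequency resolution = f_s/N = 47000/16 = 5875/2 Hz
Bin index k = f_signal / resolution = 29375/2 / 5875/2 = 5
The signal frequency 29375/2 Hz falls in DFT bin k = 5.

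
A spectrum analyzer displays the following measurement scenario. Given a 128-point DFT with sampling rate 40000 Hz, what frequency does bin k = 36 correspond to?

The frequency of DFT bin k is: f_k = k * f_s / N
f_36 = 36 * 40000 / 128 = 11250 Hz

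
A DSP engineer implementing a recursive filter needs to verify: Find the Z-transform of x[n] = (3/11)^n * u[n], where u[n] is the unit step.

The Z-transform of a^n * u[n] is z/(z-a) for |z| > |a|.
Here a = 3/11, so X(z) = z/(z - (3/11)) = 11z/(11z - 3)
ROC: |z| > 3/11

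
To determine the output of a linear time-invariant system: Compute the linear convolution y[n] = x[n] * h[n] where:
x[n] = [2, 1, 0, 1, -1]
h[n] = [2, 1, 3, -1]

y[n] = sum_k x[k]*h[n-k]. Output length = len(x) + len(h) - 1 = 5 + 4 - 1 = 8.
y[0] = 2*2 = 4
y[1] = 1*2 + 2*1 = 4
y[2] = 0*2 + 1*1 + 2*3 = 7
y[3] = 1*2 + 0*1 + 1*3 + 2*-1 = 3
y[4] = -1*2 + 1*1 + 0*3 + 1*-1 = -2
y[5] = -1*1 + 1*3 + 0*-1 = 2
y[6] = -1*3 + 1*-1 = -4
y[7] = -1*-1 = 1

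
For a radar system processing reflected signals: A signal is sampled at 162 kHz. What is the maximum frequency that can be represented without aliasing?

The maximum frequency that can be represented without aliasing
is the Nyquist frequency: f_max = f_s / 2 = 162 kHz / 2 = 81 kHz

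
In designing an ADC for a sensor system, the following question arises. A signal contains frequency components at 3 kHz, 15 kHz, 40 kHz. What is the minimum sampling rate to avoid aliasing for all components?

The highest frequency component is f_max = 40 kHz.
Nyquist rate = 2 * f_max = 2 * 40 kHz = 80 kHz.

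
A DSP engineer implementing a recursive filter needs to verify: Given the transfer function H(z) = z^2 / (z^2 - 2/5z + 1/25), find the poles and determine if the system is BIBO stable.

Poles are roots of the denominator: z^2 - 2/5z + 1/25 = 0.
Quadratic formula: z = [-(-2/5) +/- sqrt((-2/5)^2 - 4*(1/25))] / 2
Discriminant = 4/25 - 4/25 = 0; sqrt = 0.
z = (2/5 +/- 0) / 2 = 1/5 (repeated root).
|p1| = 1/5, |p2| = 1/5.
For BIBO stability, all poles must lie inside the unit circle (|p| < 1).
System is STABLE since both |p| < 1.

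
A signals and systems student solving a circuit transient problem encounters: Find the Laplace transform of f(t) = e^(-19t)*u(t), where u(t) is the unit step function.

Standard Laplace transform pair:
e^(-at)*u(t) <-> 1/(s+a)
With a = 19: L{e^(-19t)*u(t)} = 1/(s+19), ROC: Re(s) > -19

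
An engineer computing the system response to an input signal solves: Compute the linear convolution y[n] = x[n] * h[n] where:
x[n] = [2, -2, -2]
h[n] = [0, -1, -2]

y[n] = sum_k x[k]*h[n-k]. Output length = len(x) + len(h) - 1 = 3 + 3 - 1 = 5.
y[0] = 2*0 = 0
y[1] = -2*0 + 2*-1 = -2
y[2] = -2*0 + -2*-1 + 2*-2 = -2
y[3] = -2*-1 + -2*-2 = 6
y[4] = -2*-2 = 4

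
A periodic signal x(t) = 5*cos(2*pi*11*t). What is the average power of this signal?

Average power of A*cos(wt) is A^2/2.
P = 5^2 / 2 = 25/2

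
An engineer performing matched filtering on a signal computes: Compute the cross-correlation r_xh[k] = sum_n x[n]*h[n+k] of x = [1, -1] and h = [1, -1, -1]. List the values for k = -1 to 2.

Both sequences indexed from 0 and zero outside their support.
Lags with overlap: k = -1 to 2.
  r_xh[-1] = x[1]*h[0] = -1
  r_xh[0] = x[0]*h[0] + x[1]*h[1] = 2
  r_xh[1] = x[0]*h[1] + x[1]*h[2] = 0
  r_xh[2] = x[0]*h[2] = -1
r_xh = [-1, 2, 0, -1] (for k = -1, ..., 2)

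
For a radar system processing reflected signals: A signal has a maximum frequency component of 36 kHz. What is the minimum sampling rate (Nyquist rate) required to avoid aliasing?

By the Nyquist-Shannon sampling theorem,
the minimum sampling rate (Nyquist rate) must be at least 2 * f_max.
Nyquist rate = 2 * 36 kHz = 72 kHz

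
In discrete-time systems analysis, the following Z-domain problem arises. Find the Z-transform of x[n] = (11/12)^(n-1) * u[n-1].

Time-shifting property: if X(z) = Z{x[n]}, then Z{x[n-d]} = z^(-d) * X(z)
X(z) = z/(z - 11/12) for x[n] = (11/12)^n * u[n]
Z{x[n-1]} = z^(-1) * z/(z - 11/12) = 1/(z - 11/12)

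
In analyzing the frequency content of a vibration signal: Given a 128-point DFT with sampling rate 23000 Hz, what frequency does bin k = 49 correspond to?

The frequency of DFT bin k is: f_k = k * f_s / N
f_49 = 49 * 23000 / 128 = 140875/16 Hz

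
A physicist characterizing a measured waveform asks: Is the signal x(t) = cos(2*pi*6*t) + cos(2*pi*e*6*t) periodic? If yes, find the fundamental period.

f1 = 6 Hz, f2 = 6*e Hz
Ratio f2/f1 = e, which is irrational.
Since the frequency ratio is irrational, no common period exists.
The signal is not periodic.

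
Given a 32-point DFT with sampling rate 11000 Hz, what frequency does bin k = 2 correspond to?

The frequency of DFT bin k is: f_k = k * f_s / N
f_2 = 2 * 11000 / 32 = 1375/2 Hz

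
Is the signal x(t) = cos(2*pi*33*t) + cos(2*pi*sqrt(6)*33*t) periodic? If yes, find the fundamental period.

f1 = 33 Hz, f2 = 33*sqrt(6) Hz
Ratio f2/f1 = sqrt(6), which is irrational.
Since the frequency ratio is irrational, no common period exists.
The signal is not periodic.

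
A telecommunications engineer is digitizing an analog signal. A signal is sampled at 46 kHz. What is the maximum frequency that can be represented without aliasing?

The maximum frequency that can be represented without aliasing
is the Nyquist frequency: f_max = f_s / 2 = 46 kHz / 2 = 23 kHz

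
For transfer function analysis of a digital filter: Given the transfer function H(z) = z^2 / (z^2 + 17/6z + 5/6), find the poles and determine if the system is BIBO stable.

Poles are roots of the denominator: z^2 + 17/6z + 5/6 = 0.
Quadratic formula: z = [-(17/6) +/- sqrt((17/6)^2 - 4*(5/6))] / 2
Discriminant = 289/36 - 10/3 = 169/36; sqrt = 13/6.
z = (-17/6 +/- 13/6) / 2 => z = -1/3 or z = -5/2.
|p1| = 5/2, |p2| = 1/3.
For BIBO stability, all poles must lie inside the unit circle (|p| < 1).
System is UNSTABLE since at least one |p| >= 1.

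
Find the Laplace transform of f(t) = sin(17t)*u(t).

Standard pair: sin(wt)*u(t) <-> w/(s^2+w^2)
With w = 17: L{sin(17t)*u(t)} = 17/(s^2+289)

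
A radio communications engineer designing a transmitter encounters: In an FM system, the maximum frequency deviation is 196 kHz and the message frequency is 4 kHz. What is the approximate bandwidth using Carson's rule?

Carson's rule: BW = 2*(delta_f + f_m)
= 2*(196 + 4) kHz = 400 kHz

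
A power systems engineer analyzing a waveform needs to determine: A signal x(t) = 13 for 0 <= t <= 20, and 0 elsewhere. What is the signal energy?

Energy = integral of |x(t)|^2 dt over the signal duration
= 13^2 * 20 = 169 * 20 = 3380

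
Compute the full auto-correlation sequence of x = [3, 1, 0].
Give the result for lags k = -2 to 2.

r_xx[k] = sum_m x[m]*x[m+k], indexed from 0, for k = -2 to 2:
  r_xx[-2] = x[2]*x[0] = 0
  r_xx[-1] = x[1]*x[0] + x[2]*x[1] = 3
  r_xx[0] = x[0]*x[0] + x[1]*x[1] + x[2]*x[2] = 10
  r_xx[1] = x[0]*x[1] + x[1]*x[2] = 3
  r_xx[2] = x[0]*x[2] = 0
r_xx = [0, 3, 10, 3, 0]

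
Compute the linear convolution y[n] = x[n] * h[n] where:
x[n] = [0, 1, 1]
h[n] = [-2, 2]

y[n] = sum_k x[k]*h[n-k]. Output length = len(x) + len(h) - 1 = 3 + 2 - 1 = 4.
y[0] = 0*-2 = 0
y[1] = 1*-2 + 0*2 = -2
y[2] = 1*-2 + 1*2 = 0
y[3] = 1*2 = 2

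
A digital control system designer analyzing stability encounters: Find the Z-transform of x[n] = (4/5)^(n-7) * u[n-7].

Time-shifting property: if X(z) = Z{x[n]}, then Z{x[n-d]} = z^(-d) * X(z)
X(z) = z/(z - 4/5) for x[n] = (4/5)^n * u[n]
Z{x[n-7]} = z^(-7) * z/(z - 4/5) = z^(-6)/(z - 4/5)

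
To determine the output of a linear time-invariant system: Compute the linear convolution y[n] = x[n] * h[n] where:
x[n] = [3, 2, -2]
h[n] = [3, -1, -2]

y[n] = sum_k x[k]*h[n-k]. Output length = len(x) + len(h) - 1 = 3 + 3 - 1 = 5.
y[0] = 3*3 = 9
y[1] = 2*3 + 3*-1 = 3
y[2] = -2*3 + 2*-1 + 3*-2 = -14
y[3] = -2*-1 + 2*-2 = -2
y[4] = -2*-2 = 4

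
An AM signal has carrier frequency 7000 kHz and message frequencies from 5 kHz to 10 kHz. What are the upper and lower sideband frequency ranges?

Upper sideband (USB) = fc + [fm_low, fm_high] = 7000 + [5, 10] = [7005, 7010] kHz
Lower sideband (LSB) = fc - [fm_high, fm_low] = 7000 - [10, 5] = [6990, 6995] kHz
Total occupied spectrum: 6990 kHz to 7010 kHz (plus carrier at 7000 kHz)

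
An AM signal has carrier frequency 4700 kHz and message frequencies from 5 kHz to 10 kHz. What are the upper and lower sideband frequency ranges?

Upper sideband (USB) = fc + [fm_low, fm_high] = 4700 + [5, 10] = [4705, 4710] kHz
Lower sideband (LSB) = fc - [fm_high, fm_low] = 4700 - [10, 5] = [4690, 4695] kHz
Total occupied spectrum: 4690 kHz to 4710 kHz (plus carrier at 4700 kHz)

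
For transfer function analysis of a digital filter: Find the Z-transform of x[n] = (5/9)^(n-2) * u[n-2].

Time-shifting property: if X(z) = Z{x[n]}, then Z{x[n-d]} = z^(-d) * X(z)
X(z) = z/(z - 5/9) for x[n] = (5/9)^n * u[n]
Z{x[n-2]} = z^(-2) * z/(z - 5/9) = z^(-1)/(z - 5/9)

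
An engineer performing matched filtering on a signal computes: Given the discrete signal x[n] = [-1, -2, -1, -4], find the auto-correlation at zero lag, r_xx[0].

The auto-correlation at zero lag r_xx[0] equals the signal energy.
r_xx[0] = sum of x[n]^2 = (-1)^2 + (-2)^2 + (-1)^2 + (-4)^2
= 1 + 4 + 1 + 16 = 22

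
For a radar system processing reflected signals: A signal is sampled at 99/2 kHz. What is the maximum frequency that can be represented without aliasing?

The maximum frequency that can be represented without aliasing
is the Nyquist frequency: f_max = f_s / 2 = 99/2 kHz / 2 = 99/4 kHz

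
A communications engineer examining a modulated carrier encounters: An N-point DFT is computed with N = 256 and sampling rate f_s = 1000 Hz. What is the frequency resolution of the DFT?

DFT frequency resolution = f_s / N
= 1000 / 256 = 125/32 Hz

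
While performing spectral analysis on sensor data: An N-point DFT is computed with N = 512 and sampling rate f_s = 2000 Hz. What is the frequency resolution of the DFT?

DFT frequency resolution = f_s / N
= 2000 / 512 = 125/32 Hz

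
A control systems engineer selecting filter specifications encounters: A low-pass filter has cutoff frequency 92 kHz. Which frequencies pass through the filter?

A low-pass filter passes all frequencies below the cutoff frequency 92 kHz and attenuates higher frequencies.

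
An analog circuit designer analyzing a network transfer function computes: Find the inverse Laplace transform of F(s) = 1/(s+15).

Standard pair: k/(s+a) <-> k*e^(-at)*u(t)
With k=1, a=15: f(t) = e^(-15t)*u(t)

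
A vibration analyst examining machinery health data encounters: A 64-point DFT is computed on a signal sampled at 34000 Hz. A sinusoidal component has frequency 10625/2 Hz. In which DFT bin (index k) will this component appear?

DFT frequency resolution = f_s/N = 34000/64 = 2125/4 Hz
Bin index k = f_signal / resolution = 10625/2 / 2125/4 = 10
The signal frequency 10625/2 Hz falls in DFT bin k = 10.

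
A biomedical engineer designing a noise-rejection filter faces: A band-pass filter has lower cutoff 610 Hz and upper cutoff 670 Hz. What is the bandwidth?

Bandwidth = f_high - f_low
= 670 Hz - 610 Hz = 60 Hz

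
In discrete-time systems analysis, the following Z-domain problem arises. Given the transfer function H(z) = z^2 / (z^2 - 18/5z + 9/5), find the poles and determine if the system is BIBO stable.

Poles are roots of the denominator: z^2 - 18/5z + 9/5 = 0.
Quadratic formula: z = [-(-18/5) +/- sqrt((-18/5)^2 - 4*(9/5))] / 2
Discriminant = 324/25 - 36/5 = 144/25; sqrt = 12/5.
z = (18/5 +/- 12/5) / 2 => z = 3 or z = 3/5.
|p1| = 3, |p2| = 3/5.
For BIBO stability, all poles must lie inside the unit circle (|p| < 1).
System is UNSTABLE since at least one |p| >= 1.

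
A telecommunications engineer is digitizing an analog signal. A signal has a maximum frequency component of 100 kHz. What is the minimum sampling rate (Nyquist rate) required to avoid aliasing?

By the Nyquist-Shannon sampling theorem,
the minimum sampling rate (Nyquist rate) must be at least 2 * f_max.
Nyquist rate = 2 * 100 kHz = 200 kHz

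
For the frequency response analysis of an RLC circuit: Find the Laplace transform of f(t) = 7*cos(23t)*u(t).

Standard pair: cos(wt)*u(t) <-> s/(s^2+w^2)
With w = 23: L{7*cos(23t)*u(t)} = 7s/(s^2+529)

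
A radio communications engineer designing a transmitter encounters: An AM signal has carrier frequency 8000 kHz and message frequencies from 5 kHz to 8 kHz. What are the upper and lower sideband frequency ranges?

Upper sideband (USB) = fc + [fm_low, fm_high] = 8000 + [5, 8] = [8005, 8008] kHz
Lower sideband (LSB) = fc - [fm_high, fm_low] = 8000 - [8, 5] = [7992, 7995] kHz
Total occupied spectrum: 7992 kHz to 8008 kHz (plus carrier at 8000 kHz)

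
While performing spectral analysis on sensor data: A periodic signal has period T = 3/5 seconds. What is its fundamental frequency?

The fundamental frequency is the reciprocal of the period.
f = 1/T = 1/(3/5) = 5/3 Hz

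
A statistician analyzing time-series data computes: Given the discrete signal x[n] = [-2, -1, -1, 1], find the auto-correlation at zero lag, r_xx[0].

The auto-correlation at zero lag r_xx[0] equals the signal energy.
r_xx[0] = sum of x[n]^2 = (-2)^2 + (-1)^2 + (-1)^2 + 1^2
= 4 + 1 + 1 + 1 = 7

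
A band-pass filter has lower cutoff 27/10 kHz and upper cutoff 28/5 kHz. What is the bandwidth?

Bandwidth = f_high - f_low
= 28/5 kHz - 27/10 kHz = 29/10 kHz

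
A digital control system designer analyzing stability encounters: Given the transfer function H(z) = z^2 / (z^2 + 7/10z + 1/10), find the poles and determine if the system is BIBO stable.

Poles are roots of the denominator: z^2 + 7/10z + 1/10 = 0.
Quadratic formula: z = [-(7/10) +/- sqrt((7/10)^2 - 4*(1/10))] / 2
Discriminant = 49/100 - 2/5 = 9/100; sqrt = 3/10.
z = (-7/10 +/- 3/10) / 2 => z = -1/5 or z = -1/2.
|p1| = 1/2, |p2| = 1/5.
For BIBO stability, all poles must lie inside the unit circle (|p| < 1).
System is STABLE since both |p| < 1.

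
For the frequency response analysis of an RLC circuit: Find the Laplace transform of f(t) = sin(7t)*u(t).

Standard pair: sin(wt)*u(t) <-> w/(s^2+w^2)
With w = 7: L{sin(7t)*u(t)} = 7/(s^2+49)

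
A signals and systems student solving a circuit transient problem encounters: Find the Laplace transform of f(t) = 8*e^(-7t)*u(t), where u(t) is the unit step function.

Standard Laplace transform pair:
e^(-at)*u(t) <-> 1/(s+a)
With a = 7: L{8*e^(-7t)*u(t)} = 8/(s+7), ROC: Re(s) > -7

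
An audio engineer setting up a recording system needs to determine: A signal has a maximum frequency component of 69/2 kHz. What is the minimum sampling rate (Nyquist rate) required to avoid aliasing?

By the Nyquist-Shannon sampling theorem,
the minimum sampling rate (Nyquist rate) must be at least 2 * f_max.
Nyquist rate = 2 * 69/2 kHz = 69 kHz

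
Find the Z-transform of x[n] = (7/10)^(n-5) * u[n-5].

Time-shifting property: if X(z) = Z{x[n]}, then Z{x[n-d]} = z^(-d) * X(z)
X(z) = z/(z - 7/10) for x[n] = (7/10)^n * u[n]
Z{x[n-5]} = z^(-5) * z/(z - 7/10) = z^(-4)/(z - 7/10)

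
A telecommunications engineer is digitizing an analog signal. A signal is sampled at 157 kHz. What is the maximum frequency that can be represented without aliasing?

The maximum frequency that can be represented without aliasing
is the Nyquist frequency: f_max = f_s / 2 = 157 kHz / 2 = 157/2 kHz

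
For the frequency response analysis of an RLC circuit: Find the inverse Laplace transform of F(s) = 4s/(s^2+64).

Standard pair: s/(s^2+w^2) <-> cos(wt)*u(t)
With k=4, w=8: f(t) = 4*cos(8t)*u(t)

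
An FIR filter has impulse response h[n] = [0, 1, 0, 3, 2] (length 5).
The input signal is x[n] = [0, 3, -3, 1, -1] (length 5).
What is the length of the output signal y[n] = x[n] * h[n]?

For linear convolution, the output length is:
len(y) = len(x) + len(h) - 1 = 5 + 5 - 1 = 9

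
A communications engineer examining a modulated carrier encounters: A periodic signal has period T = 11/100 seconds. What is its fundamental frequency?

The fundamental frequency is the reciprocal of the period.
f = 1/T = 1/(11/100) = 100/11 Hz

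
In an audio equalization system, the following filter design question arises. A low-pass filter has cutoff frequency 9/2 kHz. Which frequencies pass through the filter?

A low-pass filter passes all frequencies below the cutoff frequency 9/2 kHz and attenuates higher frequencies.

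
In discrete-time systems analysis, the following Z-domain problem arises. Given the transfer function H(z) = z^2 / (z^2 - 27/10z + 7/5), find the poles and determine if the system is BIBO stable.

Poles are roots of the denominator: z^2 - 27/10z + 7/5 = 0.
Quadratic formula: z = [-(-27/10) +/- sqrt((-27/10)^2 - 4*(7/5))] / 2
Discriminant = 729/100 - 28/5 = 169/100; sqrt = 13/10.
z = (27/10 +/- 13/10) / 2 => z = 2 or z = 7/10.
|p1| = 2, |p2| = 7/10.
For BIBO stability, all poles must lie inside the unit circle (|p| < 1).
System is UNSTABLE since at least one |p| >= 1.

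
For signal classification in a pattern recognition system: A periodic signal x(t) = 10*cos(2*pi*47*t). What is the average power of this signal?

Average power of A*cos(wt) is A^2/2.
P = 10^2 / 2 = 100/2 = 50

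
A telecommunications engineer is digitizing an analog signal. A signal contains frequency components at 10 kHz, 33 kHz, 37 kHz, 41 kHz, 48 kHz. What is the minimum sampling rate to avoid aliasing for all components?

The highest frequency component is f_max = 48 kHz.
Nyquist rate = 2 * f_max = 2 * 48 kHz = 96 kHz.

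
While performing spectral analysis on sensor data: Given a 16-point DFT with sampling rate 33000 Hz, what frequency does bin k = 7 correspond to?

The frequency of DFT bin k is: f_k = k * f_s / N
f_7 = 7 * 33000 / 16 = 28875/2 Hz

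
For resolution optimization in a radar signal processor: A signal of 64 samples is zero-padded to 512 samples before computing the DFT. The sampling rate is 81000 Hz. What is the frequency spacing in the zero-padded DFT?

Original DFT: N = 64, resolution = f_s/N = 81000/64 = 10125/8 Hz
Zero-padded DFT: N = 512, resolution = f_s/N = 81000/512 = 10125/64 Hz
Zero-padding interpolates the spectrum (finer frequency grid)
but does NOT improve the true spectral resolution (ability to resolve close frequencies).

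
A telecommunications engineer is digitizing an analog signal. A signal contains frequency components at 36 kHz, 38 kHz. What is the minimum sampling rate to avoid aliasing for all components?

The highest frequency component is f_max = 38 kHz.
Nyquist rate = 2 * f_max = 2 * 38 kHz = 76 kHz.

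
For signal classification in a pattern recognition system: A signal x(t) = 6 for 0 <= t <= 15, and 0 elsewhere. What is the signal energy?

Energy = integral of |x(t)|^2 dt over the signal duration
= 6^2 * 15 = 36 * 15 = 540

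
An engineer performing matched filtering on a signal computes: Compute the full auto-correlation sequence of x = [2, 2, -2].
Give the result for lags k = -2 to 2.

r_xx[k] = sum_m x[m]*x[m+k], indexed from 0, for k = -2 to 2:
  r_xx[-2] = x[2]*x[0] = -4
  r_xx[-1] = x[1]*x[0] + x[2]*x[1] = 0
  r_xx[0] = x[0]*x[0] + x[1]*x[1] + x[2]*x[2] = 12
  r_xx[1] = x[0]*x[1] + x[1]*x[2] = 0
  r_xx[2] = x[0]*x[2] = -4
r_xx = [-4, 0, 12, 0, -4]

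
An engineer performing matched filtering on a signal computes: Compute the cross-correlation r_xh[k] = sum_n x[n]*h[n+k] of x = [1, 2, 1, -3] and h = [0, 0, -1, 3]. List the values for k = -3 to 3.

Both sequences indexed from 0 and zero outside their support.
Lags with overlap: k = -3 to 3.
  r_xh[-3] = x[3]*h[0] = 0
  r_xh[-2] = x[2]*h[0] + x[3]*h[1] = 0
  r_xh[-1] = x[1]*h[0] + x[2]*h[1] + x[3]*h[2] = 3
  r_xh[0] = x[0]*h[0] + x[1]*h[1] + x[2]*h[2] + x[3]*h[3] = -10
  r_xh[1] = x[0]*h[1] + x[1]*h[2] + x[2]*h[3] = 1
  r_xh[2] = x[0]*h[2] + x[1]*h[3] = 5
  r_xh[3] = x[0]*h[3] = 3
r_xh = [0, 0, 3, -10, 1, 5, 3] (for k = -3, ..., 3)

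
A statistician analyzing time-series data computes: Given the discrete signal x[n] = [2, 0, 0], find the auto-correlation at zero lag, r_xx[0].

The auto-correlation at zero lag r_xx[0] equals the signal energy.
r_xx[0] = sum of x[n]^2 = 2^2 + 0^2 + 0^2
= 4 + 0 + 0 = 4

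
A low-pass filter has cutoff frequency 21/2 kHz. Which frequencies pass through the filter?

A low-pass filter passes all frequencies below the cutoff frequency 21/2 kHz and attenuates higher frequencies.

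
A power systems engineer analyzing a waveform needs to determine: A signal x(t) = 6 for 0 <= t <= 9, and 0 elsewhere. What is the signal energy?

Energy = integral of |x(t)|^2 dt over the signal duration
= 6^2 * 9 = 36 * 9 = 324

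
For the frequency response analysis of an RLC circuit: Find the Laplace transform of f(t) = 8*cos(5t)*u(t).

Standard pair: cos(wt)*u(t) <-> s/(s^2+w^2)
With w = 5: L{8*cos(5t)*u(t)} = 8s/(s^2+25)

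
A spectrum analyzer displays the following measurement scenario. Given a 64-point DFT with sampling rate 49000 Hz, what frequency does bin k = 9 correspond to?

The frequency of DFT bin k is: f_k = k * f_s / N
f_9 = 9 * 49000 / 64 = 55125/8 Hz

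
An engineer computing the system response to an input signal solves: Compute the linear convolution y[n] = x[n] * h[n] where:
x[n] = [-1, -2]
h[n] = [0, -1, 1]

y[n] = sum_k x[k]*h[n-k]. Output length = len(x) + len(h) - 1 = 2 + 3 - 1 = 4.
y[0] = -1*0 = 0
y[1] = -2*0 + -1*-1 = 1
y[2] = -2*-1 + -1*1 = 1
y[3] = -2*1 = -2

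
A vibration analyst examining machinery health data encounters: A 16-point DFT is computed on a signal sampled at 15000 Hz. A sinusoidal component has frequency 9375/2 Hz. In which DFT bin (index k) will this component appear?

DFT frequency resolution = f_s/N = 15000/16 = 1875/2 Hz
Bin index k = f_signal / resolution = 9375/2 / 1875/2 = 5
The signal frequency 9375/2 Hz falls in DFT bin k = 5.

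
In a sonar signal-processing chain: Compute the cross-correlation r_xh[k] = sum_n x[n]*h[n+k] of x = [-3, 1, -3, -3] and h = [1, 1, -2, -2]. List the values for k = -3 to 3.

Both sequences indexed from 0 and zero outside their support.
Lags with overlap: k = -3 to 3.
  r_xh[-3] = x[3]*h[0] = -3
  r_xh[-2] = x[2]*h[0] + x[3]*h[1] = -6
  r_xh[-1] = x[1]*h[0] + x[2]*h[1] + x[3]*h[2] = 4
  r_xh[0] = x[0]*h[0] + x[1]*h[1] + x[2]*h[2] + x[3]*h[3] = 10
  r_xh[1] = x[0]*h[1] + x[1]*h[2] + x[2]*h[3] = 1
  r_xh[2] = x[0]*h[2] + x[1]*h[3] = 4
  r_xh[3] = x[0]*h[3] = 6
r_xh = [-3, -6, 4, 10, 1, 4, 6] (for k = -3, ..., 3)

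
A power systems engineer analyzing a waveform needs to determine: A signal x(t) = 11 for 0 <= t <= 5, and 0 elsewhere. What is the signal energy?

Energy = integral of |x(t)|^2 dt over the signal duration
= 11^2 * 5 = 121 * 5 = 605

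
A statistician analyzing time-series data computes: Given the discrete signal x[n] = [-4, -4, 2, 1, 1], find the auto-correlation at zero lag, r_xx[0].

The auto-correlation at zero lag r_xx[0] equals the signal energy.
r_xx[0] = sum of x[n]^2 = (-4)^2 + (-4)^2 + 2^2 + 1^2 + 1^2
= 16 + 16 + 4 + 1 + 1 = 38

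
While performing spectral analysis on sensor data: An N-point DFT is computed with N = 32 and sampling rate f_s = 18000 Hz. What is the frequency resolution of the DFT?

DFT frequency resolution = f_s / N
= 18000 / 32 = 1125/2 Hz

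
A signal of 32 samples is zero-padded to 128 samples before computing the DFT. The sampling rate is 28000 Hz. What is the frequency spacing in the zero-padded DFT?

Original DFT: N = 32, resolution = f_s/N = 28000/32 = 875 Hz
Zero-padded DFT: N = 128, resolution = f_s/N = 28000/128 = 875/4 Hz
Zero-padding interpolates the spectrum (finer frequency grid)
but does NOT improve the true spectral resolution (ability to resolve close frequencies).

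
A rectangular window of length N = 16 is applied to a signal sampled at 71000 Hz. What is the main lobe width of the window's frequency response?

For a rectangular window of length N,
the main lobe width in frequency is 2*f_s/N.
= 2*71000/16 = 8875 Hz
This determines the minimum frequency separation for resolving two sinusoids.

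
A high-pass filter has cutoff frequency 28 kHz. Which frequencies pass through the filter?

A high-pass filter passes all frequencies above the cutoff frequency 28 kHz and attenuates lower frequencies.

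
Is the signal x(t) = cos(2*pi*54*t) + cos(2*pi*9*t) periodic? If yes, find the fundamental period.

f1 = 54 Hz, f2 = 9 Hz
Period T1 = 1/54, T2 = 1/9
Ratio T1/T2 = 9/54, which is rational.
The signal is periodic with fundamental period T = 1/GCD(54,9) = 1/9 s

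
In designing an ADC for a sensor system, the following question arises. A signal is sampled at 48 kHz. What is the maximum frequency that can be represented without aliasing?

The maximum frequency that can be represented without aliasing
is the Nyquist frequency: f_max = f_s / 2 = 48 kHz / 2 = 24 kHz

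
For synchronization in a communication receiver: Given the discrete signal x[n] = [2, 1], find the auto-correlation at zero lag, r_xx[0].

The auto-correlation at zero lag r_xx[0] equals the signal energy.
r_xx[0] = sum of x[n]^2 = 2^2 + 1^2
= 4 + 1 = 5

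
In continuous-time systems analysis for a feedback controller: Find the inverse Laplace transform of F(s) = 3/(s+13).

Standard pair: k/(s+a) <-> k*e^(-at)*u(t)
With k=3, a=13: f(t) = 3*e^(-13t)*u(t)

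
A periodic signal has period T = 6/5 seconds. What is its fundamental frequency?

The fundamental frequency is the reciprocal of the period.
f = 1/T = 1/(6/5) = 5/6 Hz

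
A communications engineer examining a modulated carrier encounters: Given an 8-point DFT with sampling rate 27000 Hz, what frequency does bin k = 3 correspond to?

The frequency of DFT bin k is: f_k = k * f_s / N
f_3 = 3 * 27000 / 8 = 10125 Hz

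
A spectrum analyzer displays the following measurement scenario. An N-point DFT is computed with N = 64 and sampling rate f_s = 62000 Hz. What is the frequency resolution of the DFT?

DFT frequency resolution = f_s / N
= 62000 / 64 = 3875/4 Hz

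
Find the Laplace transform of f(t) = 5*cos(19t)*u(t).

Standard pair: cos(wt)*u(t) <-> s/(s^2+w^2)
With w = 19: L{5*cos(19t)*u(t)} = 5s/(s^2+361)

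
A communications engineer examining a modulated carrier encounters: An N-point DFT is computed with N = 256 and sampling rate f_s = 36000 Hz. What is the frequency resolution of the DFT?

DFT frequency resolution = f_s / N
= 36000 / 256 = 1125/8 Hz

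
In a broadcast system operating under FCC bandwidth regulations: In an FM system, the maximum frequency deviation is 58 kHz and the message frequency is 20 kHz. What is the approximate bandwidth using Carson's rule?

Carson's rule: BW = 2*(delta_f + f_m)
= 2*(58 + 20) kHz = 156 kHz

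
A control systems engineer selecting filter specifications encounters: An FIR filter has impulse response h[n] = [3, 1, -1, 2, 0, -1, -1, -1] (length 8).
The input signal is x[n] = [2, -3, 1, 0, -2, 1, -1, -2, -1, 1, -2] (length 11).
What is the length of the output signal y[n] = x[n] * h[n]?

For linear convolution, the output length is:
len(y) = len(x) + len(h) - 1 = 11 + 8 - 1 = 18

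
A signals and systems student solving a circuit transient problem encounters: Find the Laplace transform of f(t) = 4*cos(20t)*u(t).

Standard pair: cos(wt)*u(t) <-> s/(s^2+w^2)
With w = 20: L{4*cos(20t)*u(t)} = 4s/(s^2+400)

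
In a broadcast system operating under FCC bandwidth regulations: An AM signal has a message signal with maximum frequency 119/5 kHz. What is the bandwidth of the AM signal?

In AM (double-sideband), the bandwidth is twice the message frequency.
BW = 2 * f_m = 2 * 119/5 kHz = 238/5 kHz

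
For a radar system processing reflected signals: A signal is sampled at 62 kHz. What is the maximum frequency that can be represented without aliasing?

The maximum frequency that can be represented without aliasing
is the Nyquist frequency: f_max = f_s / 2 = 62 kHz / 2 = 31 kHz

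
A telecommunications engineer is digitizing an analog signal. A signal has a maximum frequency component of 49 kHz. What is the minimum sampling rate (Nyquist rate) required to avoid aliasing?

By the Nyquist-Shannon sampling theorem,
the minimum sampling rate (Nyquist rate) must be at least 2 * f_max.
Nyquist rate = 2 * 49 kHz = 98 kHz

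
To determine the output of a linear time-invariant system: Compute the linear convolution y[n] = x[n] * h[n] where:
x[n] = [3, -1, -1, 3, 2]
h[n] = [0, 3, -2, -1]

y[n] = sum_k x[k]*h[n-k]. Output length = len(x) + len(h) - 1 = 5 + 4 - 1 = 8.
y[0] = 3*0 = 0
y[1] = -1*0 + 3*3 = 9
y[2] = -1*0 + -1*3 + 3*-2 = -9
y[3] = 3*0 + -1*3 + -1*-2 + 3*-1 = -4
y[4] = 2*0 + 3*3 + -1*-2 + -1*-1 = 12
y[5] = 2*3 + 3*-2 + -1*-1 = 1
y[6] = 2*-2 + 3*-1 = -7
y[7] = 2*-1 = -2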